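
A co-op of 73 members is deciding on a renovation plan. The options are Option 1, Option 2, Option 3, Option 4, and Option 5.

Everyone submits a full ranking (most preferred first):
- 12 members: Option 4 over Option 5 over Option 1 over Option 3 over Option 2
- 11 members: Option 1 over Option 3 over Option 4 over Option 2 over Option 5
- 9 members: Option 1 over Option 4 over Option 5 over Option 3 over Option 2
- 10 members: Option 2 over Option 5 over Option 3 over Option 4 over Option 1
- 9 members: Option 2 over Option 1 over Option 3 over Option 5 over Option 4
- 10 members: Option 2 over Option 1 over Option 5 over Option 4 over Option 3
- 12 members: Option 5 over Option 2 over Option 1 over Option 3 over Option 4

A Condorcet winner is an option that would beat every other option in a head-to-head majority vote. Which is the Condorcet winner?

Option 2

Option 2 vs Option 1: 41–32
Option 2 vs Option 3: 41–32
Option 2 vs Option 4: 41–32
Option 2 vs Option 5: 40–33
Option 2 beats every other option.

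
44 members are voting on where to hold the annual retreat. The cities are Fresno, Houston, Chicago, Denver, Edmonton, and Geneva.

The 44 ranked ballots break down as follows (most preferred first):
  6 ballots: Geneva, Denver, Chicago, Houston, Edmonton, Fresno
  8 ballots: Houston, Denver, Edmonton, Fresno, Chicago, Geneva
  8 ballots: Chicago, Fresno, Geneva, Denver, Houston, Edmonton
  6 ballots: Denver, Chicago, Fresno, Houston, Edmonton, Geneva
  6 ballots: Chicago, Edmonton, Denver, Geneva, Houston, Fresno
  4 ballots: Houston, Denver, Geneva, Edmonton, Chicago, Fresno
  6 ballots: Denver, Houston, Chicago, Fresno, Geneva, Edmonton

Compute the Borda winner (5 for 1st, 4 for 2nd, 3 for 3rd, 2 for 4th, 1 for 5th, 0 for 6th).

Fresno: 6×0 + 8×2 + 8×4 + 6×3 + 6×0 + 4×0 + 6×2 = 78
Houston: 6×2 + 8×5 + 8×1 + 6×2 + 6×1 + 4×5 + 6×4 = 122
Chicago: 6×3 + 8×1 + 8×5 + 6×4 + 6×5 + 4×1 + 6×3 = 142
Denver: 6×4 + 8×4 + 8×2 + 6×5 + 6×3 + 4×4 + 6×5 = 166
Edmonton: 6×1 + 8×3 + 8×0 + 6×1 + 6×4 + 4×2 + 6×0 = 68
Geneva: 6×5 + 8×0 + 8×3 + 6×0 + 6×2 + 4×3 + 6×1 = 84

Denver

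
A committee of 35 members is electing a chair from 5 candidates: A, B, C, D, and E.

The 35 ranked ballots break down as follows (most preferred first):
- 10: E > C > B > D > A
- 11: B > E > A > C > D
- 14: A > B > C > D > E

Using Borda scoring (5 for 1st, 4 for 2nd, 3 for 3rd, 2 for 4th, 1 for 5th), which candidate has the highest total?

A: 10×1 + 11×3 + 14×5 = 113
B: 10×3 + 11×5 + 14×4 = 141
C: 10×4 + 11×2 + 14×3 = 104
D: 10×2 + 11×1 + 14×2 = 59
E: 10×5 + 11×4 + 14×1 = 108

B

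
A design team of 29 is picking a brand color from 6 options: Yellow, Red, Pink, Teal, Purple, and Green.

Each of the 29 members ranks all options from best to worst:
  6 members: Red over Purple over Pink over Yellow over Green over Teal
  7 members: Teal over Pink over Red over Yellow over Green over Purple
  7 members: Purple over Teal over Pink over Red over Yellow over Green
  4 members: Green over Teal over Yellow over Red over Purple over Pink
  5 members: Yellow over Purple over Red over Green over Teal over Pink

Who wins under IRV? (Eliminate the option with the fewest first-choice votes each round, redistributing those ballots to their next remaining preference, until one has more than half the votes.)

Round 1: Yellow 5, Red 6, Pink 0, Teal 7, Purple 7, Green 4. Pink eliminated.
Round 2: Yellow 5, Red 6, Teal 7, Purple 7, Green 4. Green eliminated.
Round 3: Yellow 5, Red 6, Teal 11, Purple 7. Yellow eliminated.
Round 4: Red 6, Teal 11, Purple 12. Red eliminated.
Round 5: Teal 11, Purple 18. Purple has a majority (≥15).

Purple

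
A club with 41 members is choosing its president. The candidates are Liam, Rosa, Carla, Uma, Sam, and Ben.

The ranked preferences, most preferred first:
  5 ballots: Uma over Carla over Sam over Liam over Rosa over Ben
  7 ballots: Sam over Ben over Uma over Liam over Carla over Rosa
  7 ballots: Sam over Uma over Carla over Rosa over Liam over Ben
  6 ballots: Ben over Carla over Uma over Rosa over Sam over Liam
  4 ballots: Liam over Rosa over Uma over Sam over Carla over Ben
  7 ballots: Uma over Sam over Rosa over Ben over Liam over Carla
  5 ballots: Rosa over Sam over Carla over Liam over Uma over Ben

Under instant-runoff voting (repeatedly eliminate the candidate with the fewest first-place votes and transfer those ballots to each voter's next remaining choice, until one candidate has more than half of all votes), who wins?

Round 1: Liam 4, Rosa 5, Carla 0, Uma 12, Sam 14, Ben 6. Carla eliminated.
Round 2: Liam 4, Rosa 5, Uma 12, Sam 14, Ben 6. Liam eliminated.
Round 3: Rosa 9, Uma 12, Sam 14, Ben 6. Ben eliminated.
Round 4: Rosa 9, Uma 18, Sam 14. Rosa eliminated.
Round 5: Uma 22, Sam 19. Uma has a majority (≥21).

Uma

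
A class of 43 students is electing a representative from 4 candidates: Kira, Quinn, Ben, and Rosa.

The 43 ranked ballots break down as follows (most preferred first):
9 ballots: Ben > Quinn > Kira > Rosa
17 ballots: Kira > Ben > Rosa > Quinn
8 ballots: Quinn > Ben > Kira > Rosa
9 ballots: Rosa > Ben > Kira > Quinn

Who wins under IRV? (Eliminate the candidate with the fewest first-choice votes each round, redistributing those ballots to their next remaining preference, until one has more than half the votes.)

Ben

Round 1: Kira 17, Quinn 8, Ben 9, Rosa 9. Quinn eliminated.
Round 2: Kira 17, Ben 17, Rosa 9. Rosa eliminated.
Round 3: Kira 17, Ben 26. Ben has a majority (≥22).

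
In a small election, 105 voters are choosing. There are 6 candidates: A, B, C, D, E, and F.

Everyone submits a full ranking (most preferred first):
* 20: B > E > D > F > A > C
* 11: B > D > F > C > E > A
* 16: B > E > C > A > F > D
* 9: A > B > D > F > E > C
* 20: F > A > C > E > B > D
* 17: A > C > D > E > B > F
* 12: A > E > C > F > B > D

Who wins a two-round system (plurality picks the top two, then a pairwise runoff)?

A

Round 1 first-place votes: A 38, B 47, C 0, D 0, E 0, F 20. B and A advance.
Runoff: B is ranked above A on 47 ballots, A above B on 58.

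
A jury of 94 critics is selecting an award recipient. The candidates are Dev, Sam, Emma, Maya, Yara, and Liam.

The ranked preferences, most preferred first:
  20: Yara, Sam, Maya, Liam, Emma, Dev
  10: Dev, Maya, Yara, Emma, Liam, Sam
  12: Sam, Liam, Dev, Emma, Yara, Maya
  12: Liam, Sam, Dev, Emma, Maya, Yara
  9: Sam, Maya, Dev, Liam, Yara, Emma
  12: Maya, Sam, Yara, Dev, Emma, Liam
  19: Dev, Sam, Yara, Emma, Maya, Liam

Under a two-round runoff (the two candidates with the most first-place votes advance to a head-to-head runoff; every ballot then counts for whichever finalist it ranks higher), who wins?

Sam

Round 1 first-place votes: Dev 29, Sam 21, Emma 0, Maya 12, Yara 20, Liam 12. Dev and Sam advance.
Runoff: Dev is ranked above Sam on 29 ballots, Sam above Dev on 65.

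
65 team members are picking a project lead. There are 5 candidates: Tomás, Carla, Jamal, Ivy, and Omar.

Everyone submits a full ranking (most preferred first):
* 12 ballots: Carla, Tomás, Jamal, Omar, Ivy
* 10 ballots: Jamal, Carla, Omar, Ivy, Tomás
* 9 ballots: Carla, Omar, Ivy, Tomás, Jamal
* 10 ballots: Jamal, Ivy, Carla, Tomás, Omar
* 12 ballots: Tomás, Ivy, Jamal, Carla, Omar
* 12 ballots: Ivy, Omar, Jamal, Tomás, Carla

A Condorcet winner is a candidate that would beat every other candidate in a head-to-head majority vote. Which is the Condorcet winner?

Ivy vs Tomás: 41–24
Ivy vs Carla: 34–31
Ivy vs Jamal: 33–32
Ivy vs Omar: 34–31
Ivy beats every other candidate.

Ivy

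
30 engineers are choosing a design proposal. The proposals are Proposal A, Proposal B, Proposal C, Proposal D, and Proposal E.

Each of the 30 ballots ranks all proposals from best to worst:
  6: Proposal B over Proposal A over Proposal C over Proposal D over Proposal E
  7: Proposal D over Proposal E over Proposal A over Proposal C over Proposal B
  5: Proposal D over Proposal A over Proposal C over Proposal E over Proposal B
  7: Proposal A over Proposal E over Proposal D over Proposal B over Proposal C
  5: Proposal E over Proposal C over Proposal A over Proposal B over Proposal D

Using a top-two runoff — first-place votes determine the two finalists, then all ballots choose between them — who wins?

Round 1 first-place votes: Proposal A 7, Proposal B 6, Proposal C 0, Proposal D 12, Proposal E 5. Proposal D and Proposal A advance.
Runoff: Proposal D is ranked above Proposal A on 12 ballots, Proposal A above Proposal D on 18.

Proposal A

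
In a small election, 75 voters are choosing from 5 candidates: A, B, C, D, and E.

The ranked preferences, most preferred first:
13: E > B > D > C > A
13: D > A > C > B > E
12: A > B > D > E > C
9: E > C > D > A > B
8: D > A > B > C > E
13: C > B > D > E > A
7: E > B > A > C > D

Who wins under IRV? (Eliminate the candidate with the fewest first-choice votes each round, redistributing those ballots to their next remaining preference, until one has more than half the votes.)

Round 1: A 12, B 0, C 13, D 21, E 29. B eliminated.
Round 2: A 12, C 13, D 21, E 29. A eliminated.
Round 3: C 13, D 33, E 29. C eliminated.
Round 4: D 46, E 29. D has a majority (≥38).

D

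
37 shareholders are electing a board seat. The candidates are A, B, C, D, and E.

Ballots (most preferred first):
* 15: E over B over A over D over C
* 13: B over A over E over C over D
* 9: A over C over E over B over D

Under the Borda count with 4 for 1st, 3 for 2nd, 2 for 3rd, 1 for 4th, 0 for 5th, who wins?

A: 15×2 + 13×3 + 9×4 = 105
B: 15×3 + 13×4 + 9×1 = 106
C: 15×0 + 13×1 + 9×3 = 40
D: 15×1 + 13×0 + 9×0 = 15
E: 15×4 + 13×2 + 9×2 = 104

B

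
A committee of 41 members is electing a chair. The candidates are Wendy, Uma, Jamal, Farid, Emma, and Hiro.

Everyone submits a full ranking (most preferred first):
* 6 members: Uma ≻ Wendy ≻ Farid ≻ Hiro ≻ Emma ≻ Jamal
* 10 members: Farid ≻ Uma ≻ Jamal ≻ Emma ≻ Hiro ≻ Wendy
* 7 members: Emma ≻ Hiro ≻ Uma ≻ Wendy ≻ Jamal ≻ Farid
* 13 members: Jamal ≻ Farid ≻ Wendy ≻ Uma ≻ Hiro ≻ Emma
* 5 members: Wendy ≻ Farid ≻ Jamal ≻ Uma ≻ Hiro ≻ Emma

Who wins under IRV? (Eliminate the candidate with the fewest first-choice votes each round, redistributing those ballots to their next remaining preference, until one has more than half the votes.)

Farid

Round 1: Wendy 5, Uma 6, Jamal 13, Farid 10, Emma 7, Hiro 0. Hiro eliminated.
Round 2: Wendy 5, Uma 6, Jamal 13, Farid 10, Emma 7. Wendy eliminated.
Round 3: Uma 6, Jamal 13, Farid 15, Emma 7. Uma eliminated.
Round 4: Jamal 13, Farid 21, Emma 7. Farid has a majority (≥21).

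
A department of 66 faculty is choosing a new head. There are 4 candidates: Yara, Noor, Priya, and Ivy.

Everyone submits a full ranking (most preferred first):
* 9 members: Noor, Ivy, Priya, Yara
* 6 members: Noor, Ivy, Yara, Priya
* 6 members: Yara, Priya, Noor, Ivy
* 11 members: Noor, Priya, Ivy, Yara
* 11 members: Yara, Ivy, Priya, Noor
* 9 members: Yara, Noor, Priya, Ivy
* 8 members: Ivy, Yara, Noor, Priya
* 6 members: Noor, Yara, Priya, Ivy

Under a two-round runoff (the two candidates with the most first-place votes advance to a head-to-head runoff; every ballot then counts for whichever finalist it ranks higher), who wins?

Round 1 first-place votes: Yara 26, Noor 32, Priya 0, Ivy 8. Noor and Yara advance.
Runoff: Noor is ranked above Yara on 32 ballots, Yara above Noor on 34.

Yara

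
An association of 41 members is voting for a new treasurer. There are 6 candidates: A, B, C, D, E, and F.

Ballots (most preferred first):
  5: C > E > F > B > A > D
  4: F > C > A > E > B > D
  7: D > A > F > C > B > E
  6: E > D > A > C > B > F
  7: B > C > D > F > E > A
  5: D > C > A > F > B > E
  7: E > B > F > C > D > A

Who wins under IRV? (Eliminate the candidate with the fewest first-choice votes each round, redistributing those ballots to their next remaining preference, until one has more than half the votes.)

Round 1: A 0, B 7, C 5, D 12, E 13, F 4. A eliminated.
Round 2: B 7, C 5, D 12, E 13, F 4. F eliminated.
Round 3: B 7, C 9, D 12, E 13. B eliminated.
Round 4: C 16, D 12, E 13. D eliminated.
Round 5: C 28, E 13. C has a majority (≥21).

C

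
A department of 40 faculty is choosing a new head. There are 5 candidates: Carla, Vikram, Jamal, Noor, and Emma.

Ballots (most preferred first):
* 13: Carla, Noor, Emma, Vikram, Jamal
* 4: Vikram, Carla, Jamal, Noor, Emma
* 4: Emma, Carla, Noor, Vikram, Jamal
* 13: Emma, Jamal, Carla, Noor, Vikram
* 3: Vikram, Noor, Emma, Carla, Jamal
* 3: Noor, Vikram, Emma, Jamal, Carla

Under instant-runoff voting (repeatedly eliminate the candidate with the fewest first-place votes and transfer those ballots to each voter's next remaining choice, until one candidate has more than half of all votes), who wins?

Round 1: Carla 13, Vikram 7, Jamal 0, Noor 3, Emma 17. Jamal eliminated.
Round 2: Carla 13, Vikram 7, Noor 3, Emma 17. Noor eliminated.
Round 3: Carla 13, Vikram 10, Emma 17. Vikram eliminated.
Round 4: Carla 17, Emma 23. Emma has a majority (≥21).

Emma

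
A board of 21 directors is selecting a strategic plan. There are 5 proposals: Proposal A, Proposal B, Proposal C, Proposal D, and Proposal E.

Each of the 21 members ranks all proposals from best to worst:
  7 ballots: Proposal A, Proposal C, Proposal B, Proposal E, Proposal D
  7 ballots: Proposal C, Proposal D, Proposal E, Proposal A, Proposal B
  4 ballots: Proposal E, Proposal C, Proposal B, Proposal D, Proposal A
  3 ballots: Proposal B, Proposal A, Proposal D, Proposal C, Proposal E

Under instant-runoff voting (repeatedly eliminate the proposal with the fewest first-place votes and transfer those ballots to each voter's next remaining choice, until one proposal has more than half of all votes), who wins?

Proposal C

Round 1: Proposal A 7, Proposal B 3, Proposal C 7, Proposal D 0, Proposal E 4. Proposal D eliminated.
Round 2: Proposal A 7, Proposal B 3, Proposal C 7, Proposal E 4. Proposal B eliminated.
Round 3: Proposal A 10, Proposal C 7, Proposal E 4. Proposal E eliminated.
Round 4: Proposal A 10, Proposal C 11. Proposal C has a majority (≥11).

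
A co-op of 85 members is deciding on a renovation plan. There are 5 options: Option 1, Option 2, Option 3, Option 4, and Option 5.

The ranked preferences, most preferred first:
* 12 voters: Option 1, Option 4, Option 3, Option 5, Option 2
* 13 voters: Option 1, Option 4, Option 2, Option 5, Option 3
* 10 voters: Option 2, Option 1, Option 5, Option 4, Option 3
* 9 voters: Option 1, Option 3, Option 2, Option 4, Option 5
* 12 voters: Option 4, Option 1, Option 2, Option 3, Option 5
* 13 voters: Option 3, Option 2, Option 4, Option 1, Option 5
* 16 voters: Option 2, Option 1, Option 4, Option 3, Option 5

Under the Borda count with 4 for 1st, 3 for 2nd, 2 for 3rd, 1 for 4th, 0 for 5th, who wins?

Option 1

Option 1: 12×4 + 13×4 + 10×3 + 9×4 + 12×3 + 13×1 + 16×3 = 263
Option 2: 12×0 + 13×2 + 10×4 + 9×2 + 12×2 + 13×3 + 16×4 = 211
Option 3: 12×2 + 13×0 + 10×0 + 9×3 + 12×1 + 13×4 + 16×1 = 131
Option 4: 12×3 + 13×3 + 10×1 + 9×1 + 12×4 + 13×2 + 16×2 = 200
Option 5: 12×1 + 13×1 + 10×2 + 9×0 + 12×0 + 13×0 + 16×0 = 45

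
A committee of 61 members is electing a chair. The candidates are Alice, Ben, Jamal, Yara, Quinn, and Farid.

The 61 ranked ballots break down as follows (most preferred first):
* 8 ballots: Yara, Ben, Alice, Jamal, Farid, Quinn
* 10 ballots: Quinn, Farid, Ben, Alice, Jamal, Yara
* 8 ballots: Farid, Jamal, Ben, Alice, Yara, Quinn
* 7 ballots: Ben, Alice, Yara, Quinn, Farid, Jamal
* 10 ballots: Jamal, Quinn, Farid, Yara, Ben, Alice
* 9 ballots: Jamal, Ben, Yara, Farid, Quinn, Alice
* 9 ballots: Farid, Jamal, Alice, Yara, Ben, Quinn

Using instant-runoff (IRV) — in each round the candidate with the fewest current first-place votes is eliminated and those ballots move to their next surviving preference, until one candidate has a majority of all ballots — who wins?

Round 1: Alice 0, Ben 7, Jamal 19, Yara 8, Quinn 10, Farid 17. Alice eliminated.
Round 2: Ben 7, Jamal 19, Yara 8, Quinn 10, Farid 17. Ben eliminated.
Round 3: Jamal 19, Yara 15, Quinn 10, Farid 17. Quinn eliminated.
Round 4: Jamal 19, Yara 15, Farid 27. Yara eliminated.
Round 5: Jamal 27, Farid 34. Farid has a majority (≥31).

Farid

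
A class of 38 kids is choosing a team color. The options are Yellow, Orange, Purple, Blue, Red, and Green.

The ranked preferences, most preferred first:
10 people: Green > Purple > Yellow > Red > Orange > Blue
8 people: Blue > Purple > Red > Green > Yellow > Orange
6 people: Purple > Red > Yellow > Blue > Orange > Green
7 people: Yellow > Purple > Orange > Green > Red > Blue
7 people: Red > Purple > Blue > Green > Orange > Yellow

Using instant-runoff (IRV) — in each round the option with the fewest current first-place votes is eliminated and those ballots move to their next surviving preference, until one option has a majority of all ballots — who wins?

Round 1: Yellow 7, Orange 0, Purple 6, Blue 8, Red 7, Green 10. Orange eliminated.
Round 2: Yellow 7, Purple 6, Blue 8, Red 7, Green 10. Purple eliminated.
Round 3: Yellow 7, Blue 8, Red 13, Green 10. Yellow eliminated.
Round 4: Blue 8, Red 13, Green 17. Blue eliminated.
Round 5: Red 21, Green 17. Red has a majority (≥20).

Red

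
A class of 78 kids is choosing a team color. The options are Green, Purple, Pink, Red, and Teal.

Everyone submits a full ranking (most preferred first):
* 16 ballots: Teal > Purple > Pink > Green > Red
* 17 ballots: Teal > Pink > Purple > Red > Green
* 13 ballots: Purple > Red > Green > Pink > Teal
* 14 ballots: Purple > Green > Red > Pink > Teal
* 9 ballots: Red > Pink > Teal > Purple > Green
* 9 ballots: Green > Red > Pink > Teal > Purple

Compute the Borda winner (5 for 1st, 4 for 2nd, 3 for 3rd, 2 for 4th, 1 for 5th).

Green: 16×2 + 17×1 + 13×3 + 14×4 + 9×1 + 9×5 = 198
Purple: 16×4 + 17×3 + 13×5 + 14×5 + 9×2 + 9×1 = 277
Pink: 16×3 + 17×4 + 13×2 + 14×2 + 9×4 + 9×3 = 233
Red: 16×1 + 17×2 + 13×4 + 14×3 + 9×5 + 9×4 = 225
Teal: 16×5 + 17×5 + 13×1 + 14×1 + 9×3 + 9×2 = 237

Purple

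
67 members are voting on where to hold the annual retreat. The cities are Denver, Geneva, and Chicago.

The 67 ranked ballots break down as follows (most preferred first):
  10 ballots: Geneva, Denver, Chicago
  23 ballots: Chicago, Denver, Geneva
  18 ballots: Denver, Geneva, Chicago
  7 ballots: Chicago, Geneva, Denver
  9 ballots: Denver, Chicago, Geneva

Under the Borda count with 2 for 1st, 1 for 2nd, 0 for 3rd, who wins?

Denver

Denver: 10×1 + 23×1 + 18×2 + 7×0 + 9×2 = 87
Geneva: 10×2 + 23×0 + 18×1 + 7×1 + 9×0 = 45
Chicago: 10×0 + 23×2 + 18×0 + 7×2 + 9×1 = 69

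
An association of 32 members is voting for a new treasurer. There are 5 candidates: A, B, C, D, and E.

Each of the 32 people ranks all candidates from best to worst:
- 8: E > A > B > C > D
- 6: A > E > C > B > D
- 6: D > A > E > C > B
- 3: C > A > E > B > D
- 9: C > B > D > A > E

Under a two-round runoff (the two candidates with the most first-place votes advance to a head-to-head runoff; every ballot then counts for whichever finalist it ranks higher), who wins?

E

Round 1 first-place votes: A 6, B 0, C 12, D 6, E 8. C and E advance.
Runoff: C is ranked above E on 12 ballots, E above C on 20.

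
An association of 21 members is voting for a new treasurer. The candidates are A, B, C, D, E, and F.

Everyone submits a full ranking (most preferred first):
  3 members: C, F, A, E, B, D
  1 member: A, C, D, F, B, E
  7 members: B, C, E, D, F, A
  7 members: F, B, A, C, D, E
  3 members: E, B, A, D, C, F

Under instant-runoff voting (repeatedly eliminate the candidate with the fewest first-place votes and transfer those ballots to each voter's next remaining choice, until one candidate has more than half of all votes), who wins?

F

Round 1: A 1, B 7, C 3, D 0, E 3, F 7. D eliminated.
Round 2: A 1, B 7, C 3, E 3, F 7. A eliminated.
Round 3: B 7, C 4, E 3, F 7. E eliminated.
Round 4: B 10, C 4, F 7. C eliminated.
Round 5: B 10, F 11. F has a majority (≥11).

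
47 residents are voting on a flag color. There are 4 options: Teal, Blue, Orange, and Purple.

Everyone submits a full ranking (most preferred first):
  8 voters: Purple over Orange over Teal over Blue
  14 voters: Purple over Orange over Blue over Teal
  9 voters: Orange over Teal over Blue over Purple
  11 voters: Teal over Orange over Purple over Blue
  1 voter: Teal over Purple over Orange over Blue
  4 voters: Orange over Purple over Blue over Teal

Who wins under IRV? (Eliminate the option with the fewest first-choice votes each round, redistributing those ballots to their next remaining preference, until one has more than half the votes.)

Orange

Round 1: Teal 12, Blue 0, Orange 13, Purple 22. Blue eliminated.
Round 2: Teal 12, Orange 13, Purple 22. Teal eliminated.
Round 3: Orange 24, Purple 23. Orange has a majority (≥24).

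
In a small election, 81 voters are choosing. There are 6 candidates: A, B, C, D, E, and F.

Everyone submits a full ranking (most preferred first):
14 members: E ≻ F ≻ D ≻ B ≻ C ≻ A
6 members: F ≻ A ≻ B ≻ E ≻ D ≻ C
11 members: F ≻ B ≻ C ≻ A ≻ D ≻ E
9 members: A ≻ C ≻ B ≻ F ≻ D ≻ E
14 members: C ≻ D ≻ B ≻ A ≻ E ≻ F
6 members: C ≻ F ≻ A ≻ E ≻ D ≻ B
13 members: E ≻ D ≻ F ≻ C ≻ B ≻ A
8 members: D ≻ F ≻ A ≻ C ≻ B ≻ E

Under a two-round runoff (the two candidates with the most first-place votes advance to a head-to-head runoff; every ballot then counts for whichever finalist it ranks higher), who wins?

Round 1 first-place votes: A 9, B 0, C 20, D 8, E 27, F 17. E and C advance.
Runoff: E is ranked above C on 33 ballots, C above E on 48.

C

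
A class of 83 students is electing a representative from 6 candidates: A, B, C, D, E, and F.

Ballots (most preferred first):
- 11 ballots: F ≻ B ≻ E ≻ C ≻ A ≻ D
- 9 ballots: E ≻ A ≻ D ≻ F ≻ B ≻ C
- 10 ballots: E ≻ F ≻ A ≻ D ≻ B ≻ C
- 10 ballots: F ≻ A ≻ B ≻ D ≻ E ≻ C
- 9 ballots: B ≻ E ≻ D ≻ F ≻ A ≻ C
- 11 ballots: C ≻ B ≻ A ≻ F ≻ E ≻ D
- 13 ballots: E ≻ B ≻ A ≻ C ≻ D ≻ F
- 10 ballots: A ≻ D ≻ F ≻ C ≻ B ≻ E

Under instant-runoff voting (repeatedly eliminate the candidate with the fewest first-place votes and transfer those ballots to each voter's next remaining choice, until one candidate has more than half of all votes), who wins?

Round 1: A 10, B 9, C 11, D 0, E 32, F 21. D eliminated.
Round 2: A 10, B 9, C 11, E 32, F 21. B eliminated.
Round 3: A 10, C 11, E 41, F 21. A eliminated.
Round 4: C 11, E 41, F 31. C eliminated.
Round 5: E 41, F 42. F has a majority (≥42).

F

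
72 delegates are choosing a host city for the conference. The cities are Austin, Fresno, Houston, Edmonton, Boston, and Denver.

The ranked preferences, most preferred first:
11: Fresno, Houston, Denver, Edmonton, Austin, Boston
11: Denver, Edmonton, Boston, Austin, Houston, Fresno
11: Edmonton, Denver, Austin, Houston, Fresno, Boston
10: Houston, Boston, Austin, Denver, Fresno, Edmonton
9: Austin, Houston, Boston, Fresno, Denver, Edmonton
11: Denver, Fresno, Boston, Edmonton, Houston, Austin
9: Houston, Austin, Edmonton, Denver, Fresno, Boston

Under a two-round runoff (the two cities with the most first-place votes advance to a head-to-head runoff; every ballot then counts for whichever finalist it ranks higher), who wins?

Round 1 first-place votes: Austin 9, Fresno 11, Houston 19, Edmonton 11, Boston 0, Denver 22. Denver and Houston advance.
Runoff: Denver is ranked above Houston on 33 ballots, Houston above Denver on 39.

Houston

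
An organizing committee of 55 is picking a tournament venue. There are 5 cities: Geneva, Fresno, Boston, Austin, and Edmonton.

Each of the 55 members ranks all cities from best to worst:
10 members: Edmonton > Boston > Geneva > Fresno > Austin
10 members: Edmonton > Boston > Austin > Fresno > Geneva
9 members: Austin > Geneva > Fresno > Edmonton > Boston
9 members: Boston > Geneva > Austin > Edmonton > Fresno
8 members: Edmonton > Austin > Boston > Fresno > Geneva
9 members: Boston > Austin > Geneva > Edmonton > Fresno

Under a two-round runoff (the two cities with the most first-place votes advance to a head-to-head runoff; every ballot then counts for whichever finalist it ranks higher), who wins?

Edmonton

Round 1 first-place votes: Geneva 0, Fresno 0, Boston 18, Austin 9, Edmonton 28. Edmonton and Boston advance.
Runoff: Edmonton is ranked above Boston on 37 ballots, Boston above Edmonton on 18.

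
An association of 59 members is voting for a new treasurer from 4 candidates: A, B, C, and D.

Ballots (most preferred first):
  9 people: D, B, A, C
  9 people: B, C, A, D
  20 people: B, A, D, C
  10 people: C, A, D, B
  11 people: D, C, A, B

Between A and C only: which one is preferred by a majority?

C

A is ranked above C on 29 ballots; C above A on 30.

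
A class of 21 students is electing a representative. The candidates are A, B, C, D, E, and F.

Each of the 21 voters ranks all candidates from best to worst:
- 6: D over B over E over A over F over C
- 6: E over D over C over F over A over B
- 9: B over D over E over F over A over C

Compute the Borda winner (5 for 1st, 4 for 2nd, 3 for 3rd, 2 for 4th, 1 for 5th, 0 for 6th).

D

A: 6×2 + 6×1 + 9×1 = 27
B: 6×4 + 6×0 + 9×5 = 69
C: 6×0 + 6×3 + 9×0 = 18
D: 6×5 + 6×4 + 9×4 = 90
E: 6×3 + 6×5 + 9×3 = 75
F: 6×1 + 6×2 + 9×2 = 36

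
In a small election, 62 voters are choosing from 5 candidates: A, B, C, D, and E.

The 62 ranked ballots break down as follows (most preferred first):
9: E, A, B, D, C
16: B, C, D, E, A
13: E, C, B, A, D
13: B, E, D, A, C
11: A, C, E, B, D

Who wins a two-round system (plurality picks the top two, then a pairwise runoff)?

Round 1 first-place votes: A 11, B 29, C 0, D 0, E 22. B and E advance.
Runoff: B is ranked above E on 29 ballots, E above B on 33.

E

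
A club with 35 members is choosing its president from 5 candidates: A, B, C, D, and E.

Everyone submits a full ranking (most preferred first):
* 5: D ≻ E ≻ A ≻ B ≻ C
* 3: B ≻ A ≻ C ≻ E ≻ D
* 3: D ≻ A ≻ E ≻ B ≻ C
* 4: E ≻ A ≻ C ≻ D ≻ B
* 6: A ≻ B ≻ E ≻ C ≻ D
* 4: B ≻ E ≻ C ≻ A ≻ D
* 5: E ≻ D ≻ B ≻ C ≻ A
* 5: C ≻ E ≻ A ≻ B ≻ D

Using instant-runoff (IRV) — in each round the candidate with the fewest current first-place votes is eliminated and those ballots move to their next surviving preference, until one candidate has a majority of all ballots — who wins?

E

Round 1: A 6, B 7, C 5, D 8, E 9. C eliminated.
Round 2: A 6, B 7, D 8, E 14. A eliminated.
Round 3: B 13, D 8, E 14. D eliminated.
Round 4: B 13, E 22. E has a majority (≥18).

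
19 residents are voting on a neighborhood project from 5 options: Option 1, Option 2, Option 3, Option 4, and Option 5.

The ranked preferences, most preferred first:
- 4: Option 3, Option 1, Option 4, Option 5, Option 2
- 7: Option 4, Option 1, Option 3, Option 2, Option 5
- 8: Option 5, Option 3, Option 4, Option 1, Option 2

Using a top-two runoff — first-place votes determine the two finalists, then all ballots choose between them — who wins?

Round 1 first-place votes: Option 1 0, Option 2 0, Option 3 4, Option 4 7, Option 5 8. Option 5 and Option 4 advance.
Runoff: Option 5 is ranked above Option 4 on 8 ballots, Option 4 above Option 5 on 11.

Option 4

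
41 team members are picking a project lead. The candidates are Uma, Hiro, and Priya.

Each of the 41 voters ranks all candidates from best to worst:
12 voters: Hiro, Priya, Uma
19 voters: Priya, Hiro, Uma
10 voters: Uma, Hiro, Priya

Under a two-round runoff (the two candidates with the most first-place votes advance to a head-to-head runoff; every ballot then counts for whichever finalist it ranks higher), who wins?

Round 1 first-place votes: Uma 10, Hiro 12, Priya 19. Priya and Hiro advance.
Runoff: Priya is ranked above Hiro on 19 ballots, Hiro above Priya on 22.

Hiro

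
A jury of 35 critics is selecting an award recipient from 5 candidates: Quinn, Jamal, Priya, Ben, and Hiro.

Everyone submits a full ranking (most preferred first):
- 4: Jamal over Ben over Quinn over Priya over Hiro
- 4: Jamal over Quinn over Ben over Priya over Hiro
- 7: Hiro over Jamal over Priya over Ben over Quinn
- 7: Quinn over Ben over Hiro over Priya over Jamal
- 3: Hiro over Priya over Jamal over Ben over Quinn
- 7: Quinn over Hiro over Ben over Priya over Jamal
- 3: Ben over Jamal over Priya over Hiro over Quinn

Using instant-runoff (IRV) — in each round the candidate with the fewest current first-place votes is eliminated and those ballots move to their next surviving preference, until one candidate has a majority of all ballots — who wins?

Round 1: Quinn 14, Jamal 8, Priya 0, Ben 3, Hiro 10. Priya eliminated.
Round 2: Quinn 14, Jamal 8, Ben 3, Hiro 10. Ben eliminated.
Round 3: Quinn 14, Jamal 11, Hiro 10. Hiro eliminated.
Round 4: Quinn 14, Jamal 21. Jamal has a majority (≥18).

Jamal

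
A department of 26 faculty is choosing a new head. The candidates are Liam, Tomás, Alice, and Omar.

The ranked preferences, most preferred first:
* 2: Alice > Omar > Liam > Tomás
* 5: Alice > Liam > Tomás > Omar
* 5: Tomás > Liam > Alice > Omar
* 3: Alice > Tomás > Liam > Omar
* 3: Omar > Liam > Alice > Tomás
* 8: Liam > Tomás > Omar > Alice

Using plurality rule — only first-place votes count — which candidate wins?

First-place votes: Liam 8, Tomás 5, Alice 10, Omar 3.

Alice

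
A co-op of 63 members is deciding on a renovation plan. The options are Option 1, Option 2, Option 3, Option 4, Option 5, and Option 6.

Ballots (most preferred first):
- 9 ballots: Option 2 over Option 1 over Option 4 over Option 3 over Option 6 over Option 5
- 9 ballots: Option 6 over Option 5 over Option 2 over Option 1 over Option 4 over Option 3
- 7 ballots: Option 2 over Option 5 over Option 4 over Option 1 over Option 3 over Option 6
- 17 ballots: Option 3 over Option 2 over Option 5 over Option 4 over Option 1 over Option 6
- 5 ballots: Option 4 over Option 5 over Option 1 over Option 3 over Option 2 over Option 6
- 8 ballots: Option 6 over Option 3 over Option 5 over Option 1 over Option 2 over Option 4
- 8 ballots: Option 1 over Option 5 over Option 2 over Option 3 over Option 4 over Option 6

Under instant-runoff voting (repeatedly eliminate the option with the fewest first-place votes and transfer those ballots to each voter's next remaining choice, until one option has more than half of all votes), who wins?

Option 2

Round 1: Option 1 8, Option 2 16, Option 3 17, Option 4 5, Option 5 0, Option 6 17. Option 5 eliminated.
Round 2: Option 1 8, Option 2 16, Option 3 17, Option 4 5, Option 6 17. Option 4 eliminated.
Round 3: Option 1 13, Option 2 16, Option 3 17, Option 6 17. Option 1 eliminated.
Round 4: Option 2 24, Option 3 22, Option 6 17. Option 6 eliminated.
Round 5: Option 2 33, Option 3 30. Option 2 has a majority (≥32).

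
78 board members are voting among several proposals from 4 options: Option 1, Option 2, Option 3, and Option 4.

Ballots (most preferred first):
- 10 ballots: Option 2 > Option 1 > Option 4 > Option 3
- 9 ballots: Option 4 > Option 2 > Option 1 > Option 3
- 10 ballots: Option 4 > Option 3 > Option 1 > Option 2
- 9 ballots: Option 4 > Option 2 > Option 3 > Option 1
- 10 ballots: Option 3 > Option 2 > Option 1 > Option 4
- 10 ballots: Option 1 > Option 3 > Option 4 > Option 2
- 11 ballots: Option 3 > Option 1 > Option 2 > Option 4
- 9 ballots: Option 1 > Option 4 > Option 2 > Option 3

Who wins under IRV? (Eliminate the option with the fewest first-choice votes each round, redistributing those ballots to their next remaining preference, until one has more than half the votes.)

Option 1

Round 1: Option 1 19, Option 2 10, Option 3 21, Option 4 28. Option 2 eliminated.
Round 2: Option 1 29, Option 3 21, Option 4 28. Option 3 eliminated.
Round 3: Option 1 50, Option 4 28. Option 1 has a majority (≥40).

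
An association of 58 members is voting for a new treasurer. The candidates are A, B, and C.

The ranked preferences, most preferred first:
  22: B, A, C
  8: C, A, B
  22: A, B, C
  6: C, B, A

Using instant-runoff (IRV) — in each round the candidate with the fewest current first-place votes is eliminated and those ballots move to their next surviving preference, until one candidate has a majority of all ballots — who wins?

A

Round 1: A 22, B 22, C 14. C eliminated.
Round 2: A 30, B 28. A has a majority (≥30).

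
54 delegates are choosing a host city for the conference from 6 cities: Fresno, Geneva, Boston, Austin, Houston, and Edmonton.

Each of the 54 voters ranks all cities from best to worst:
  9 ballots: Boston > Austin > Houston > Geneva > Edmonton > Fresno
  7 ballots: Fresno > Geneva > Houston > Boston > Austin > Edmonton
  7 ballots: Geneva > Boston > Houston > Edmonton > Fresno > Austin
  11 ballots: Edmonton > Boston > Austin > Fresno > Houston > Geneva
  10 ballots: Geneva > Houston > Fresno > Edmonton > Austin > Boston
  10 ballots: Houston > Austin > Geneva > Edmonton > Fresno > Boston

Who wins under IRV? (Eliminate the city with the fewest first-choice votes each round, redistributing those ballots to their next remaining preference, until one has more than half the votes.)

Houston

Round 1: Fresno 7, Geneva 17, Boston 9, Austin 0, Houston 10, Edmonton 11. Austin eliminated.
Round 2: Fresno 7, Geneva 17, Boston 9, Houston 10, Edmonton 11. Fresno eliminated.
Round 3: Geneva 24, Boston 9, Houston 10, Edmonton 11. Boston eliminated.
Round 4: Geneva 24, Houston 19, Edmonton 11. Edmonton eliminated.
Round 5: Geneva 24, Houston 30. Houston has a majority (≥28).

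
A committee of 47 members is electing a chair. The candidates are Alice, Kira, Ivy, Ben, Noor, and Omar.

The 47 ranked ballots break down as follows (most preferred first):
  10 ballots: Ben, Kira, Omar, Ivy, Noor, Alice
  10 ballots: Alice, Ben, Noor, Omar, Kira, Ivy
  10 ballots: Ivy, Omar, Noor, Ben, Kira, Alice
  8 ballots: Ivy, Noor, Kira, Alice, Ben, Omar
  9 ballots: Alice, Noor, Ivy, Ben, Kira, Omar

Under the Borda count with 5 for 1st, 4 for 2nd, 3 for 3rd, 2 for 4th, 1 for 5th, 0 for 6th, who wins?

Alice: 10×0 + 10×5 + 10×0 + 8×2 + 9×5 = 111
Kira: 10×4 + 10×1 + 10×1 + 8×3 + 9×1 = 93
Ivy: 10×2 + 10×0 + 10×5 + 8×5 + 9×3 = 137
Ben: 10×5 + 10×4 + 10×2 + 8×1 + 9×2 = 136
Noor: 10×1 + 10×3 + 10×3 + 8×4 + 9×4 = 138
Omar: 10×3 + 10×2 + 10×4 + 8×0 + 9×0 = 90

Noor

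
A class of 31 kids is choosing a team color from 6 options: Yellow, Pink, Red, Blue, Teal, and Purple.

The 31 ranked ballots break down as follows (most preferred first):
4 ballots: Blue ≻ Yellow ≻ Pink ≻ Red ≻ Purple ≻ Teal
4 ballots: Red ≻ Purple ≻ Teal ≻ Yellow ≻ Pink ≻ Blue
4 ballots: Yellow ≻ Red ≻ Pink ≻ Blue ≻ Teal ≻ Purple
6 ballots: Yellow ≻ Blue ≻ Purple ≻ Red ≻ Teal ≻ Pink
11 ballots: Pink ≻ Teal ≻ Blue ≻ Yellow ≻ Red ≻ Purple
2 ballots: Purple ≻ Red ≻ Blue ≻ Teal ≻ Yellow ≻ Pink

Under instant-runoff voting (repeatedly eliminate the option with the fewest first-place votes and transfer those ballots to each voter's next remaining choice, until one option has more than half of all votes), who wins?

Round 1: Yellow 10, Pink 11, Red 4, Blue 4, Teal 0, Purple 2. Teal eliminated.
Round 2: Yellow 10, Pink 11, Red 4, Blue 4, Purple 2. Purple eliminated.
Round 3: Yellow 10, Pink 11, Red 6, Blue 4. Blue eliminated.
Round 4: Yellow 14, Pink 11, Red 6. Red eliminated.
Round 5: Yellow 20, Pink 11. Yellow has a majority (≥16).

Yellow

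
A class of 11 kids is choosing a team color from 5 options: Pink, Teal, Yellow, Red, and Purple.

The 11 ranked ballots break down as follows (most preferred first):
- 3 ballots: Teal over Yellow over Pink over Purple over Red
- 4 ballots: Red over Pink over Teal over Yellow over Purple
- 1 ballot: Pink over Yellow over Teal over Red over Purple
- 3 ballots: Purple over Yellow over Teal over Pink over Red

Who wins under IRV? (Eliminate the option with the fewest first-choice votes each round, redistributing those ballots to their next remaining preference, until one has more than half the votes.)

Teal

Round 1: Pink 1, Teal 3, Yellow 0, Red 4, Purple 3. Yellow eliminated.
Round 2: Pink 1, Teal 3, Red 4, Purple 3. Pink eliminated.
Round 3: Teal 4, Red 4, Purple 3. Purple eliminated.
Round 4: Teal 7, Red 4. Teal has a majority (≥6).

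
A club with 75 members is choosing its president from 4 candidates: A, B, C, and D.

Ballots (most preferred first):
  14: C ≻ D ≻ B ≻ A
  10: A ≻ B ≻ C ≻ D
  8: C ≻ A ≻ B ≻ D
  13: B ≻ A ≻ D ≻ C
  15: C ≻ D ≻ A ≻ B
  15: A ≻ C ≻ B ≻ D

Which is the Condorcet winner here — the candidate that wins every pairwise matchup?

A

A vs B: 48–27
A vs C: 38–37
A vs D: 46–29
A beats every other candidate.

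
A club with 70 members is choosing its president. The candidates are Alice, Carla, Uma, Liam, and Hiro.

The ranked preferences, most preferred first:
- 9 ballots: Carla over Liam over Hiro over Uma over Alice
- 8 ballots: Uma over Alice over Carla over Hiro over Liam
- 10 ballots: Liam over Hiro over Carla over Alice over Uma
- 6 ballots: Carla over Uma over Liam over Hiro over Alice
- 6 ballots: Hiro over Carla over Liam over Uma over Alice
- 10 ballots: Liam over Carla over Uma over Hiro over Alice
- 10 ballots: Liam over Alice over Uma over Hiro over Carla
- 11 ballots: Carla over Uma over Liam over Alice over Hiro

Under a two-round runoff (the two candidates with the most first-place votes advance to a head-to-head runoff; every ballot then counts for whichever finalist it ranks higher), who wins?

Round 1 first-place votes: Alice 0, Carla 26, Uma 8, Liam 30, Hiro 6. Liam and Carla advance.
Runoff: Liam is ranked above Carla on 30 ballots, Carla above Liam on 40.

Carla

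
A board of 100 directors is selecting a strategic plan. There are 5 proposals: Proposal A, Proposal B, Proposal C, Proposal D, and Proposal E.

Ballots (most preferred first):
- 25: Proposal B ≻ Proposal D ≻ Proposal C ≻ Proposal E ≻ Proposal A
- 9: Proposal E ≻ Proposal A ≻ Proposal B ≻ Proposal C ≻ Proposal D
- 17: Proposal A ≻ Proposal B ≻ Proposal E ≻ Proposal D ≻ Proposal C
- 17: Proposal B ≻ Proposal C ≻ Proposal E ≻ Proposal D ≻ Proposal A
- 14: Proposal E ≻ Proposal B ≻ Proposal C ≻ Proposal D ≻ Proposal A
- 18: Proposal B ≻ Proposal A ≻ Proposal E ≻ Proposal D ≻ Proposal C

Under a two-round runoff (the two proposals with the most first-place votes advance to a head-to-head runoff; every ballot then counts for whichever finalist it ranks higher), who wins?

Round 1 first-place votes: Proposal A 17, Proposal B 60, Proposal C 0, Proposal D 0, Proposal E 23. Proposal B and Proposal E advance.
Runoff: Proposal B is ranked above Proposal E on 77 ballots, Proposal E above Proposal B on 23.

Proposal B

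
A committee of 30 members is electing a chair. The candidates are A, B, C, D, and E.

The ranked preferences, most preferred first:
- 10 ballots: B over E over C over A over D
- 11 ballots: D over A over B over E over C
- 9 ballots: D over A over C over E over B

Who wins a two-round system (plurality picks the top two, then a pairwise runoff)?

Round 1 first-place votes: A 0, B 10, C 0, D 20, E 0. D and B advance.
Runoff: D is ranked above B on 20 ballots, B above D on 10.

D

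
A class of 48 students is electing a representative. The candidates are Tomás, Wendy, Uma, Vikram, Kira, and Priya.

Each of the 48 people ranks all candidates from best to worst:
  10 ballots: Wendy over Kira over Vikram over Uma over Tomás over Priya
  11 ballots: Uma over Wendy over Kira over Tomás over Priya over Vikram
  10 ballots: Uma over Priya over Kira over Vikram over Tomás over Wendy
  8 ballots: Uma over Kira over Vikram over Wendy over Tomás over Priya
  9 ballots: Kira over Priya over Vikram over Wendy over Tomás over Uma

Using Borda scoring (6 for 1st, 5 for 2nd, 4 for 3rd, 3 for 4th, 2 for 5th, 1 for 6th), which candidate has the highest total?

Kira

Tomás: 10×2 + 11×3 + 10×2 + 8×2 + 9×2 = 107
Wendy: 10×6 + 11×5 + 10×1 + 8×3 + 9×3 = 176
Uma: 10×3 + 11×6 + 10×6 + 8×6 + 9×1 = 213
Vikram: 10×4 + 11×1 + 10×3 + 8×4 + 9×4 = 149
Kira: 10×5 + 11×4 + 10×4 + 8×5 + 9×6 = 228
Priya: 10×1 + 11×2 + 10×5 + 8×1 + 9×5 = 135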